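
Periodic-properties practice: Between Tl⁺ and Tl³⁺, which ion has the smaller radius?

Both ions have Z = 81 protons, but Tl³⁺ has lost more electrons, so its remaining electrons feel a larger effective nuclear charge per electron and are pulled in more tightly.
Higher positive charge → smaller ion, so Tl⁺ > Tl³⁺.

Tl³⁺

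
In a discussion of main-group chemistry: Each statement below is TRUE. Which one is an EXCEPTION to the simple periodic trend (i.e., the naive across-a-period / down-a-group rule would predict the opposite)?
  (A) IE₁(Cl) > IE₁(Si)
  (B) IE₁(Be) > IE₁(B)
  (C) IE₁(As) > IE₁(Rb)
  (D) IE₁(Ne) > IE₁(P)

(B)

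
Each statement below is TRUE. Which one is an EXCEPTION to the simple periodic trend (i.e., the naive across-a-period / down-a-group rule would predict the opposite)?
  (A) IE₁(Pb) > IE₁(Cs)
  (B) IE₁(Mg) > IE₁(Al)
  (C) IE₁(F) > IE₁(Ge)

The general trend: first ionisation energy increases across a period and decreases down a group.
(A) Pb (period 6, group 14) vs Cs (period 6, group 1): the stated order agrees with the simple trend.
(B) Mg (period 3, group 2) vs Al (period 3, group 13): the stated order contradicts the simple trend.
(C) F (period 2, group 17) vs Ge (period 4, group 14): the stated order agrees with the simple trend.
The exception is (B): Al's single 3p electron is easier to remove than one from Mg's filled 3s².

(B)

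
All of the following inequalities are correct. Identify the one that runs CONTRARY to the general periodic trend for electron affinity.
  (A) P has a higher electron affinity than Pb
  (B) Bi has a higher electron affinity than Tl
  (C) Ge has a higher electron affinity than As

(C)

The general trend: electron affinity increases across a period and decreases down a group.
(A) P (period 3, group 15) vs Pb (period 6, group 14): the stated order agrees with the simple trend.
(B) Bi (period 6, group 15) vs Tl (period 6, group 13): the stated order agrees with the simple trend.
(C) Ge (period 4, group 14) vs As (period 4, group 15): the stated order contradicts the simple trend.
The exception is (C): adding an electron to As's half-filled 4p³ is unfavourable, so Ge (4p²) has the more exothermic EA.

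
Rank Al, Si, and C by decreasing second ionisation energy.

C > Al > Si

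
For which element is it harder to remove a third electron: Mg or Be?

Be

Consider each +2 ion: Mg²⁺ is the bare [Ne] core; Be²⁺ is the bare [He] core.
All of these are removing an electron from a noble-gas core or deeper; the smaller core (lower principal quantum number) is held far more tightly, and within a period the higher nuclear charge binds the same core more tightly.
The numbers (kJ/mol): Mg 7733, Be 14849.
Hence IE_3: Mg < Be.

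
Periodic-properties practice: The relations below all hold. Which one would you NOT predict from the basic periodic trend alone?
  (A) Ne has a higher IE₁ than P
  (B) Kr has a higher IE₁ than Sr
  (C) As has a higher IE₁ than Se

(C)

The general trend: IE₁ increases across a period and decreases down a group.
(A) Ne (period 2, group 18) vs P (period 3, group 15): the stated order agrees with the simple trend.
(B) Kr (period 4, group 18) vs Sr (period 5, group 2): the stated order agrees with the simple trend.
(C) As (period 4, group 15) vs Se (period 4, group 16): the stated order contradicts the simple trend.
The exception is (C): Se (4p⁴) ionizes more easily than half-filled As (4p³).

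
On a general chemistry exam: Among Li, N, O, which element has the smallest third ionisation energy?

N

Consider each +2 ion: Li²⁺ is already 1 electron into the core; N²⁺ still has 3 valence electrons; O²⁺ still has 4 valence electrons.
Breaking into a closed-shell core is much more expensive than removing a leftover valence electron — Li has the largest IE_3 here.
Valence configurations: N²⁺ [He]2s²2p¹, O²⁺ [He]2s²2p².
The numbers (kJ/mol): Li 11815, N 4578, O 5300.
Hence IE_3: N < O < Li.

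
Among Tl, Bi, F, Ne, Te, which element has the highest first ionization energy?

F is in period 2, group 17; Ne is in period 2, group 18; Te is in period 5, group 16; Tl is in period 6, group 13; Bi is in period 6, group 15.
IE₁ increases left→right with effective nuclear charge and decreases top→bottom as the valence shell moves farther out.
Neither a single period nor a single group — weigh both effects.
Bi > Tl: both are in period 6; the period trend gives Bi the larger value.
Te > Bi: both effects reinforce here, so Te is clearly the higher of the two.
F > Te: relative to Te, both the across-period and down-group shifts push F's first ionization energy up.
Ne > F: Ne lies to the right of F in period 2, so the across-period effect alone puts Ne higher.
Tabulated first ionization energy (kJ/mol): F 1681, Ne 2081, Te 869, Tl 589, Bi 703.
The highest first ionization energy among these belongs to Ne.

Ne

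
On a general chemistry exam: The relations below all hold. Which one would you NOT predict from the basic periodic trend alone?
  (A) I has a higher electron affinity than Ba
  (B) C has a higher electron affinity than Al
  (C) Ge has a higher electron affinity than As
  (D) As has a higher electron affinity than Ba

The general trend: electron affinity increases across a period and decreases down a group.
(A) I (period 5, group 17) vs Ba (period 6, group 2): the stated order agrees with the simple trend.
(B) C (period 2, group 14) vs Al (period 3, group 13): the stated order agrees with the simple trend.
(C) Ge (period 4, group 14) vs As (period 4, group 15): the stated order contradicts the simple trend.
(D) As (period 4, group 15) vs Ba (period 6, group 2): the stated order agrees with the simple trend.
The exception is (C): adding an electron to As's half-filled 4p³ is unfavourable, so Ge (4p²) has the more exothermic EA.

(C)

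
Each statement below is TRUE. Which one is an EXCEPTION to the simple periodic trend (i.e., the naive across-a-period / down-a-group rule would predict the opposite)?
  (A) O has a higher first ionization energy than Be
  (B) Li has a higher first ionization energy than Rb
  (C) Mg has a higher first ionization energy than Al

(C)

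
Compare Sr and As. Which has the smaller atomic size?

As

Atomic radius shrinks across a period as nuclear charge pulls the same shell inward, and grows down a group as new shells are added.
Here both period and group differ, so the two effects have to be weighed against each other.
Sr > As: both effects reinforce here, so Sr is clearly the larger of the two.
For reference (pm): As 121, Sr 185.
So As has the smaller atomic size (As < Sr).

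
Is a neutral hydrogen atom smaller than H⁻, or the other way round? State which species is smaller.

H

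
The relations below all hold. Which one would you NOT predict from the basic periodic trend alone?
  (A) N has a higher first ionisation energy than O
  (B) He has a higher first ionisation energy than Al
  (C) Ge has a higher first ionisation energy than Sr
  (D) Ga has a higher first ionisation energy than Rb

The general trend: first ionisation energy increases across a period and decreases down a group.
(A) N (period 2, group 15) vs O (period 2, group 16): the stated order contradicts the simple trend.
(B) He (period 1, group 18) vs Al (period 3, group 13): the stated order agrees with the simple trend.
(C) Ge (period 4, group 14) vs Sr (period 5, group 2): the stated order agrees with the simple trend.
(D) Ga (period 4, group 13) vs Rb (period 5, group 1): the stated order agrees with the simple trend.
The exception is (A): pairing an electron in O's 2p⁴ costs repulsion energy, so O ionizes more easily than half-filled N (2p³).

(A)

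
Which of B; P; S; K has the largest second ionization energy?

K

Consider each +1 ion: B⁺ still has 2 valence electrons; P⁺ still has 4 valence electrons; S⁺ still has 5 valence electrons; K⁺ is the bare [Ar] core.
Pulling an electron out of a noble-gas core costs far more than removing a remaining valence electron, so K sits at the high end of IE_2.
Valence configurations: B⁺ [He]2s², P⁺ [Ne]3s²3p², S⁺ [Ne]3s²3p³.
The numbers (kJ/mol): B 2427, P 1907, S 2252, K 3052.
Overall IE_2 order: P < S < B < K.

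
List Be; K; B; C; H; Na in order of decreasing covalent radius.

K > Na > Be > B > C > H

Moving right in a period, electrons are added to the same shell under a stronger nuclear pull, so atoms get smaller; moving down, a new shell is opened and atoms get larger.
These span different periods and groups, so the two trends combine.
C > H: the two effects oppose for this pair; the down-group effect wins (75 vs 32 pm).
B > C: B lies to the left of C in period 2, so the across-period effect alone puts B larger.
Be > B: Be lies to the left of B in period 2, so the across-period effect alone puts Be larger.
Na > Be: both effects reinforce here, so Na is clearly the larger of the two.
K > Na: they share group 1; the group trend gives K the larger value.
For reference (pm): H 32, Be 102, B 85, C 75, Na 155, K 196.
So from largest to smallest: K > Na > Be > B > C > H.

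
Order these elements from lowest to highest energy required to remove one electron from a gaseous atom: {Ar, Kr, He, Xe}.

Removing the outermost electron gets harder across a period and easier down a group.
All are in group 18, so first ionization energy increases up the group.
So from lowest to highest: Xe < Kr < Ar < He.

Xe < Kr < Ar < He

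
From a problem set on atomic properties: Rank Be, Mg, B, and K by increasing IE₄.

K, Mg, Be, B

The fourth ionization energy removes an electron from the +3 ion. For each element: Be³⁺ is already 1 electron into the core; Mg³⁺ is already 1 electron into the core; B³⁺ is the bare [He] core; K³⁺ is already 2 electrons into the core.
All of these are removing an electron from a noble-gas core or deeper; the smaller core (lower principal quantum number) is held far more tightly, and within a period the higher nuclear charge binds the same core more tightly.
The numbers (kJ/mol): Be 21007, Mg 10543, B 25026, K 5877.
So the fourth ionization energies run K < Mg < Be < B.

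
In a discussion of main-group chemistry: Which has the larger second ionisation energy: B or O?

O

Consider each +1 ion: B⁺ still has 2 valence electrons; O⁺ still has 5 valence electrons.
All are still removing valence electrons, so compare the +1 ions as you would atoms: IE_2 generally rises across a period (higher Z_eff) and falls down a group (larger shell), subject to the usual subshell exceptions.
Valence configurations: B⁺ [He]2s², O⁺ [He]2s²2p³.
Approximate IE_2 values (kJ/mol): B 2427, O 3388.
Putting it together, IE_2: B < O.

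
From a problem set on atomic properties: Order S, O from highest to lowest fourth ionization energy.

O > S

Consider each +3 ion: S³⁺ still has 3 valence electrons; O³⁺ still has 3 valence electrons.
All are still removing valence electrons, so compare the +3 ions as you would atoms: IE_4 generally rises across a period (higher Z_eff) and falls down a group (larger shell), subject to the usual subshell exceptions.
Valence configurations: S³⁺ [Ne]3s²3p¹, O³⁺ [He]2s²2p¹.
Approximate IE_4 values (kJ/mol): S 4556, O 7469.
So the fourth ionization energies run S < O.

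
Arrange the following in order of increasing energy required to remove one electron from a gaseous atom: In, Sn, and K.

K < In < Sn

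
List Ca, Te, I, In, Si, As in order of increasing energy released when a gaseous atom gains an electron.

Si is in period 3, group 14; Ca is in period 4, group 2; As is in period 4, group 15; In is in period 5, group 13; Te is in period 5, group 16; I is in period 5, group 17.
Electron affinity generally becomes more exothermic across a period toward the halogens and less exothermic down a group.
Neither a single period nor a single group — weigh both effects.
In > Ca: the two effects oppose for this pair; the across-period effect wins (29 vs 2 kJ/mol).
As > In: relative to In, both the across-period and down-group shifts push As's electron affinity up.
Si > As: period and group pull opposite ways; the down-group shift dominates (134 vs 78 kJ/mol).
Te > Si: the two effects oppose for this pair; the across-period effect wins (190 vs 134 kJ/mol).
I > Te: I lies to the right of Te in period 5, so the across-period effect alone puts I higher.
Tabulated electron affinity (kJ/mol): Si 134, Ca 2, As 78, In 29, Te 190, I 295.
So from lowest to highest: Ca < In < As < Si < Te < I.

Ca < In < As < Si < Te < I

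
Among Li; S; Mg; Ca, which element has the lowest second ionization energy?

The second ionization energy removes an electron from the +1 ion. For each element: Li⁺ is the bare [He] core; S⁺ still has 5 valence electrons; Mg⁺ still has 1 valence electron; Ca⁺ still has 1 valence electron.
Core electrons are held far more tightly than valence electrons, so Li tops the IE_2 order.
Valence configurations: S⁺ [Ne]3s²3p³, Mg⁺ [Ne]3s¹, Ca⁺ [Ar]4s¹.
The numbers (kJ/mol): Li 7298, S 2252, Mg 1451, Ca 1145.
Putting it together, IE_2: Ca < Mg < S < Li.

Ca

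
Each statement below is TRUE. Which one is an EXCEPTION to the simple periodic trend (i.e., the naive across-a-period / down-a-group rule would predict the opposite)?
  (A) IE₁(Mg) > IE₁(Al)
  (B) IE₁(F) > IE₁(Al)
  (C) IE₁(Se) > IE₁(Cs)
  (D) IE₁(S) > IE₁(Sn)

The general trend: IE₁ increases across a period and decreases down a group.
(A) Mg (period 3, group 2) vs Al (period 3, group 13): the stated order contradicts the simple trend.
(B) F (period 2, group 17) vs Al (period 3, group 13): the stated order agrees with the simple trend.
(C) Se (period 4, group 16) vs Cs (period 6, group 1): the stated order agrees with the simple trend.
(D) S (period 3, group 16) vs Sn (period 5, group 14): the stated order agrees with the simple trend.
The exception is (A): Al's single 3p electron is easier to remove than one from Mg's filled 3s².

(A)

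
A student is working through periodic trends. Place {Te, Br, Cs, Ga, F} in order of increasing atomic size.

F < Br < Ga < Te < Cs

F is in period 2, group 17; Ga is in period 4, group 13; Br is in period 4, group 17; Te is in period 5, group 16; Cs is in period 6, group 1.
Across a period the added protons contract the valence shell; down a group each new principal shell makes the atom larger.
These span different periods and groups, so the two trends combine.
Br > F: they share group 17; the group trend gives Br the larger value.
Ga > Br: both are in period 4; the period trend gives Ga the larger value.
Te > Ga: period and group pull opposite ways; the down-group shift dominates (136 vs 124 pm).
Cs > Te: relative to Te, both the across-period and down-group shifts push Cs's atomic radius up.
Approximate values (pm): F 64, Ga 124, Br 114, Te 136, Cs 232.
So from smallest to largest: F < Br < Ga < Te < Cs.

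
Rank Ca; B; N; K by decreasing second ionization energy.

The second ionization energy removes an electron from the +1 ion. For each element: Ca⁺ still has 1 valence electron; B⁺ still has 2 valence electrons; N⁺ still has 4 valence electrons; K⁺ is the bare [Ar] core.
Pulling an electron out of a noble-gas core costs far more than removing a remaining valence electron, so K sits at the high end of IE_2.
Valence configurations: Ca⁺ [Ar]4s¹, B⁺ [He]2s², N⁺ [He]2s²2p².
Tabulated IE_2 (kJ/mol): Ca 1145, B 2427, N 2856, K 3052.
Hence IE_2: Ca < B < N < K.

K, N, B, Ca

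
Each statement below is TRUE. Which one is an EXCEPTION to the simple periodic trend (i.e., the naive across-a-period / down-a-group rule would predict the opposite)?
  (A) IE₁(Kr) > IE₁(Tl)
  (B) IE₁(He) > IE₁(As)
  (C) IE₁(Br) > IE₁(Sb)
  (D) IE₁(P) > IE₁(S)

(D)

The general trend: first ionization energy increases across a period and decreases down a group.
(A) Kr (period 4, group 18) vs Tl (period 6, group 13): the stated order agrees with the simple trend.
(B) He (period 1, group 18) vs As (period 4, group 15): the stated order agrees with the simple trend.
(C) Br (period 4, group 17) vs Sb (period 5, group 15): the stated order agrees with the simple trend.
(D) P (period 3, group 15) vs S (period 3, group 16): the stated order contradicts the simple trend.
The exception is (D): S (3p⁴) ionizes more easily than half-filled P (3p³) because the paired 3p electron in S is pushed out by e⁻–e⁻ repulsion.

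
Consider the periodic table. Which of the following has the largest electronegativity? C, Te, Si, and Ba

C

Electronegativity increases across a period and decreases down a group, tracking effective nuclear charge and atomic size.
These span different periods and groups, so the two trends combine.
Si > Ba: both effects reinforce here, so Si is clearly the higher of the two.
Te > Si: the two effects oppose for this pair; the across-period effect wins (2.10 vs 1.90).
C > Te: period and group pull opposite ways; the down-group shift dominates (2.55 vs 2.10).
Tabulated electronegativity (Pauling): C 2.55, Si 1.90, Te 2.10, Ba 0.89.
The largest electronegativity among these belongs to C.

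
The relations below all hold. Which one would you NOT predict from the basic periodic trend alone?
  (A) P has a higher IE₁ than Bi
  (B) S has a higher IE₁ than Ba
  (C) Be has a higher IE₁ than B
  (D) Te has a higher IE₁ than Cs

(C)

The general trend: IE₁ increases across a period and decreases down a group.
(A) P (period 3, group 15) vs Bi (period 6, group 15): the stated order agrees with the simple trend.
(B) S (period 3, group 16) vs Ba (period 6, group 2): the stated order agrees with the simple trend.
(C) Be (period 2, group 2) vs B (period 2, group 13): the stated order contradicts the simple trend.
(D) Te (period 5, group 16) vs Cs (period 6, group 1): the stated order agrees with the simple trend.
The exception is (C): removing B's lone 2p electron is easier than breaking Be's filled 2s².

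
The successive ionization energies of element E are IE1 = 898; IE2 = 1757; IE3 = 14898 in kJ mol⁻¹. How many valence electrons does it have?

2

Look for the largest jump between consecutive ionization energies: IE3/IE2 ≈ 8.5, far larger than any earlier ratio.
That jump marks the point where a core electron is being removed. So the atom has 2 valence electrons.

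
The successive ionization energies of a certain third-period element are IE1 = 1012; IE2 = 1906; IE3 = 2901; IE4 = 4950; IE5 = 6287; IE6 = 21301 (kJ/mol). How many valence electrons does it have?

Look for the largest jump between consecutive ionization energies: IE6/IE5 ≈ 3.4, far larger than any earlier ratio.
That jump marks the point where a core electron is being removed. So the atom has 5 valence electrons.

5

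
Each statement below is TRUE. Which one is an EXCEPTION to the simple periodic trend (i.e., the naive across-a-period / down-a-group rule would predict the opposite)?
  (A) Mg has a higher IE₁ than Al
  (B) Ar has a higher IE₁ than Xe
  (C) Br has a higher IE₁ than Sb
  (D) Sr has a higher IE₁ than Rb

(A)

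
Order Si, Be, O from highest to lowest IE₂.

After 1 electron has been removed, what remains? Si⁺ still has 3 valence electrons; Be⁺ still has 1 valence electron; O⁺ still has 5 valence electrons.
All are still removing valence electrons, so compare the +1 ions as you would atoms: IE_2 generally rises across a period (higher Z_eff) and falls down a group (larger shell), subject to the usual subshell exceptions.
Valence configurations: Si⁺ [Ne]3s²3p¹, Be⁺ [He]2s¹, O⁺ [He]2s²2p³.
Tabulated IE_2 (kJ/mol): Si 1577, Be 1757, O 3388.
Putting it together, IE_2: Si < Be < O.

O, Be, Si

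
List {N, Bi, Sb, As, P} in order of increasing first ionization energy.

Bi < Sb < As < P < N

N is in period 2, group 15; P is in period 3, group 15; As is in period 4, group 15; Sb is in period 5, group 15; Bi is in period 6, group 15.
First ionization energy rises across a period (greater Z_eff holds electrons more tightly) and falls down a group (valence electrons are farther from the nucleus).
All are in group 15, so first ionization energy increases up the group.
So from lowest to highest: Bi < Sb < As < P < N.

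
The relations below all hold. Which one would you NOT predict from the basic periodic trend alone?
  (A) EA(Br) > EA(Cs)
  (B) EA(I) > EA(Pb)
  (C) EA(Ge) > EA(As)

The general trend: electron affinity increases across a period and decreases down a group.
(A) Br (period 4, group 17) vs Cs (period 6, group 1): the stated order agrees with the simple trend.
(B) I (period 5, group 17) vs Pb (period 6, group 14): the stated order agrees with the simple trend.
(C) Ge (period 4, group 14) vs As (period 4, group 15): the stated order contradicts the simple trend.
The exception is (C): adding an electron to As's half-filled 4p³ is unfavourable, so Ge (4p²) has the more exothermic EA.

(C)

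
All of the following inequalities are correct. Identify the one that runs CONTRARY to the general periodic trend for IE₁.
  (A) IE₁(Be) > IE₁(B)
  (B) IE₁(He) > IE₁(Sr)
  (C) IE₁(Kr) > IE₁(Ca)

The general trend: IE₁ increases across a period and decreases down a group.
(A) Be (period 2, group 2) vs B (period 2, group 13): the stated order contradicts the simple trend.
(B) He (period 1, group 18) vs Sr (period 5, group 2): the stated order agrees with the simple trend.
(C) Kr (period 4, group 18) vs Ca (period 4, group 2): the stated order agrees with the simple trend.
The exception is (A): removing B's lone 2p electron is easier than breaking Be's filled 2s².

(A)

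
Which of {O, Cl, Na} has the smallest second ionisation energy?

Cl

Consider each +1 ion: O⁺ still has 5 valence electrons; Cl⁺ still has 6 valence electrons; Na⁺ is the bare [Ne] core.
Core electrons are held far more tightly than valence electrons, so Na tops the IE_2 order.
Valence configurations: O⁺ [He]2s²2p³, Cl⁺ [Ne]3s²3p⁴.
Approximate IE_2 values (kJ/mol): O 3388, Cl 2298, Na 4562.
Hence IE_2: Cl < O < Na.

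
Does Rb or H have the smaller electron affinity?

Adding an electron releases more energy for atoms nearer the top right (short of the noble gases).
All are in group 1, so electron affinity increases up the group.
So Rb has the smaller electron affinity (Rb < H).

Rb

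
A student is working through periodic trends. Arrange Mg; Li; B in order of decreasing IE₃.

Li, Mg, B

The third ionization energy removes an electron from the +2 ion. For each element: Mg²⁺ is the bare [Ne] core; Li²⁺ is already 1 electron into the core; B²⁺ still has 1 valence electron.
Pulling an electron out of a noble-gas core costs far more than removing a remaining valence electron, so Mg and Li sit at the high end of IE_3.
The numbers (kJ/mol): Mg 7733, Li 11815, B 3660.
Hence IE_3: B < Mg < Li.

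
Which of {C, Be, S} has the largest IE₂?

Consider each +1 ion: C⁺ still has 3 valence electrons; Be⁺ still has 1 valence electron; S⁺ still has 5 valence electrons.
All are still removing valence electrons, so compare the +1 ions as you would atoms: IE_2 generally rises across a period (higher Z_eff) and falls down a group (larger shell), subject to the usual subshell exceptions.
Valence configurations: C⁺ [He]2s²2p¹, Be⁺ [He]2s¹, S⁺ [Ne]3s²3p³.
Approximate IE_2 values (kJ/mol): C 2353, Be 1757, S 2252.
Hence IE_2: Be < S < C.

C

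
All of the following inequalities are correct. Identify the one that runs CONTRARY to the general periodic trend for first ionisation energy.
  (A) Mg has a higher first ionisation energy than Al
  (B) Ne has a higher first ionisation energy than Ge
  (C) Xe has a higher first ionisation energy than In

(A)

The general trend: first ionisation energy increases across a period and decreases down a group.
(A) Mg (period 3, group 2) vs Al (period 3, group 13): the stated order contradicts the simple trend.
(B) Ne (period 2, group 18) vs Ge (period 4, group 14): the stated order agrees with the simple trend.
(C) Xe (period 5, group 18) vs In (period 5, group 13): the stated order agrees with the simple trend.
The exception is (A): Al's single 3p electron is easier to remove than one from Mg's filled 3s².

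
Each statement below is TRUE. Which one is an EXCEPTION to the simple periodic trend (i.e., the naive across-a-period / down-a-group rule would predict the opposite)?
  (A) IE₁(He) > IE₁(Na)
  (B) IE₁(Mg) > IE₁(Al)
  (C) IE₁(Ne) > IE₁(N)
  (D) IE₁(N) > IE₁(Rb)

(B)

The general trend: IE₁ increases across a period and decreases down a group.
(A) He (period 1, group 18) vs Na (period 3, group 1): the stated order agrees with the simple trend.
(B) Mg (period 3, group 2) vs Al (period 3, group 13): the stated order contradicts the simple trend.
(C) Ne (period 2, group 18) vs N (period 2, group 15): the stated order agrees with the simple trend.
(D) N (period 2, group 15) vs Rb (period 5, group 1): the stated order agrees with the simple trend.
The exception is (B): Al's single 3p electron is easier to remove than one from Mg's filled 3s².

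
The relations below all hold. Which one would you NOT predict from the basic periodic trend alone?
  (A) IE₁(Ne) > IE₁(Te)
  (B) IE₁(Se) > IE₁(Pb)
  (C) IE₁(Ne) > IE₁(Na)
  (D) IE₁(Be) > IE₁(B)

The general trend: IE₁ increases across a period and decreases down a group.
(A) Ne (period 2, group 18) vs Te (period 5, group 16): the stated order agrees with the simple trend.
(B) Se (period 4, group 16) vs Pb (period 6, group 14): the stated order agrees with the simple trend.
(C) Ne (period 2, group 18) vs Na (period 3, group 1): the stated order agrees with the simple trend.
(D) Be (period 2, group 2) vs B (period 2, group 13): the stated order contradicts the simple trend.
The exception is (D): removing B's lone 2p electron is easier than breaking Be's filled 2s².

(D)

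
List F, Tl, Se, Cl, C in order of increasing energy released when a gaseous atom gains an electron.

C is in period 2, group 14; F is in period 2, group 17; Cl is in period 3, group 17; Se is in period 4, group 16; Tl is in period 6, group 13.
Atoms with high Z_eff and room in the valence shell (especially the halogens) have the most exothermic electron affinities.
These span different periods and groups, so the two trends combine.
C > Tl: both effects reinforce here, so C is clearly the higher of the two.
Se > C: period and group pull opposite ways; the across-period shift dominates (195 vs 122 kJ/mol).
F > Se: both effects reinforce here, so F is clearly the higher of the two.
Cl > F: this pair runs against the simple trend — see the exception note.
Note the exception: Cl has a higher electron affinity than F, contrary to the simple trend — F's small 2p subshell makes the incoming electron feel strong e⁻–e⁻ repulsion, so Cl actually releases more energy on gaining an electron.
Tabulated electron affinity (kJ/mol): C 122, F 328, Cl 349, Se 195, Tl 19.
So from lowest to highest: Tl < C < Se < F < Cl.

Tl < C < Se < F < Cl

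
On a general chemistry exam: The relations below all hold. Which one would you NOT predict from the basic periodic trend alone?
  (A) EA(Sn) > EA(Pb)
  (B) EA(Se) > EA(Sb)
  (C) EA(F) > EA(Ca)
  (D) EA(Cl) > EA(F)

The general trend: electron affinity increases across a period and decreases down a group.
(A) Sn (period 5, group 14) vs Pb (period 6, group 14): the stated order agrees with the simple trend.
(B) Se (period 4, group 16) vs Sb (period 5, group 15): the stated order agrees with the simple trend.
(C) F (period 2, group 17) vs Ca (period 4, group 2): the stated order agrees with the simple trend.
(D) Cl (period 3, group 17) vs F (period 2, group 17): the stated order contradicts the simple trend.
The exception is (D): F's small 2p subshell makes the incoming electron feel strong e⁻–e⁻ repulsion, so Cl actually releases more energy on gaining an electron.

(D)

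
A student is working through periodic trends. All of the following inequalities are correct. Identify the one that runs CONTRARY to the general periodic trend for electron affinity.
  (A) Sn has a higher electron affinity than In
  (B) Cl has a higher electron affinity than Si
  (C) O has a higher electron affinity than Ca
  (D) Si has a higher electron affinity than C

(D)

The general trend: electron affinity increases across a period and decreases down a group.
(A) Sn (period 5, group 14) vs In (period 5, group 13): the stated order agrees with the simple trend.
(B) Cl (period 3, group 17) vs Si (period 3, group 14): the stated order agrees with the simple trend.
(C) O (period 2, group 16) vs Ca (period 4, group 2): the stated order agrees with the simple trend.
(D) Si (period 3, group 14) vs C (period 2, group 14): the stated order contradicts the simple trend.
The exception is (D): Si's larger, more diffuse 3p orbitals accept an added electron slightly more readily than C's compact 2p.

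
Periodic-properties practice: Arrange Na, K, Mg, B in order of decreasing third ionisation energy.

Mg, Na, K, B

The third ionization energy removes an electron from the +2 ion. For each element: Na²⁺ is already 1 electron into the core; K²⁺ is already 1 electron into the core; Mg²⁺ is the bare [Ne] core; B²⁺ still has 1 valence electron.
Breaking into a closed-shell core is much more expensive than removing a leftover valence electron — K, Na and Mg have the largest IE_3 here.
Approximate IE_3 values (kJ/mol): Na 6910, K 4420, Mg 7733, B 3660.
Hence IE_3: B < K < Na < Mg.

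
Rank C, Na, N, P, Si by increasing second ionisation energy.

The second ionization energy removes an electron from the +1 ion. For each element: C⁺ still has 3 valence electrons; Na⁺ is the bare [Ne] core; N⁺ still has 4 valence electrons; P⁺ still has 4 valence electrons; Si⁺ still has 3 valence electrons.
Pulling an electron out of a noble-gas core costs far more than removing a remaining valence electron, so Na sits at the high end of IE_2.
Valence configurations: C⁺ [He]2s²2p¹, N⁺ [He]2s²2p², P⁺ [Ne]3s²3p², Si⁺ [Ne]3s²3p¹.
Approximate IE_2 values (kJ/mol): C 2353, Na 4562, N 2856, P 1907, Si 1577.
Hence IE_2: Si < P < C < N < Na.

Si < P < C < N < Na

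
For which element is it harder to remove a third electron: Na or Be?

Be

IE_3 is the cost of taking one more electron from the +2 cation: Na²⁺ is already 1 electron into the core; Be²⁺ is the bare [He] core.
All of these are removing an electron from a noble-gas core or deeper; the smaller core (lower principal quantum number) is held far more tightly, and within a period the higher nuclear charge binds the same core more tightly.
Tabulated IE_3 (kJ/mol): Na 6910, Be 14849.
So the third ionization energies run Na < Be.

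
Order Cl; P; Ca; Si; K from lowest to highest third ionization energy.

P < Si < Cl < K < Ca

After 2 electrons have been removed, what remains? Cl²⁺ still has 5 valence electrons; P²⁺ still has 3 valence electrons; Ca²⁺ is the bare [Ar] core; Si²⁺ still has 2 valence electrons; K²⁺ is already 1 electron into the core.
Core electrons are held far more tightly than valence electrons, so K and Ca top the IE_3 order.
Valence configurations: Cl²⁺ [Ne]3s²3p³, P²⁺ [Ne]3s²3p¹, Si²⁺ [Ne]3s².
P²⁺ loses a lone 3p electron whereas Si²⁺ must break into a filled 3s² pair, so IE_3(Si) > IE_3(P) even though P has the higher nuclear charge.
The numbers (kJ/mol): Cl 3822, P 2914, Ca 4912, Si 3232, K 4420.
Overall IE_3 order: P < Si < Cl < K < Ca.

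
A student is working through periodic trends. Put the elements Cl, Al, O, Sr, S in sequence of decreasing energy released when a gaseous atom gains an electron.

Cl > S > O > Al > Sr

Electron affinity generally becomes more exothermic across a period toward the halogens and less exothermic down a group.
Here both period and group differ, so the two effects have to be weighed against each other.
Al > Sr: relative to Sr, both the across-period and down-group shifts push Al's electron affinity up.
O > Al: relative to Al, both the across-period and down-group shifts push O's electron affinity up.
S > O: this pair runs against the simple trend — see the exception note.
Cl > S: both are in period 3; the period trend gives Cl the larger value.
Note the exception: S has a higher electron affinity than O, contrary to the simple trend — the compact 2p subshell of O repels the added electron more than S's larger 3p does.
For reference (kJ/mol): O 141, Al 42, S 200, Cl 349, Sr 5.
So from highest to lowest: Cl > S > O > Al > Sr.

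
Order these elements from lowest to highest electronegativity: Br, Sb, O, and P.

O is in period 2, group 16; P is in period 3, group 15; Br is in period 4, group 17; Sb is in period 5, group 15.
EN rises left→right (higher Z_eff, smaller atoms) and falls top→bottom (larger, more shielded atoms).
Here both period and group differ, so the two effects have to be weighed against each other.
P > Sb: P sits above Sb in group 15, so the down-group effect alone puts P higher.
Br > P: the two effects oppose for this pair; the across-period effect wins (2.96 vs 2.19).
O > Br: the two effects oppose for this pair; the down-group effect wins (3.44 vs 2.96).
Tabulated electronegativity (Pauling): O 3.44, P 2.19, Br 2.96, Sb 2.05.
So from lowest to highest: Sb < P < Br < O.

Sb, P, Br, O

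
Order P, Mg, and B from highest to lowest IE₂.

Consider each +1 ion: P⁺ still has 4 valence electrons; Mg⁺ still has 1 valence electron; B⁺ still has 2 valence electrons.
All are still removing valence electrons, so compare the +1 ions as you would atoms: IE_2 generally rises across a period (higher Z_eff) and falls down a group (larger shell), subject to the usual subshell exceptions.
Valence configurations: P⁺ [Ne]3s²3p², Mg⁺ [Ne]3s¹, B⁺ [He]2s².
The numbers (kJ/mol): P 1907, Mg 1451, B 2427.
So the second ionization energies run Mg < P < B.

B > P > Mg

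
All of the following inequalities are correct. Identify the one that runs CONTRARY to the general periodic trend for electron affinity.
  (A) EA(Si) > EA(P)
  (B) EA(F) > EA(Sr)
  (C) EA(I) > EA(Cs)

The general trend: electron affinity increases across a period and decreases down a group.
(A) Si (period 3, group 14) vs P (period 3, group 15): the stated order contradicts the simple trend.
(B) F (period 2, group 17) vs Sr (period 5, group 2): the stated order agrees with the simple trend.
(C) I (period 5, group 17) vs Cs (period 6, group 1): the stated order agrees with the simple trend.
The exception is (A): adding an electron to P's half-filled 3p³ is unfavourable, so Si (3p²) has the more exothermic EA.

(A)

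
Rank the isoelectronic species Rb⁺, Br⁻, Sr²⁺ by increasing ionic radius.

All of these have 36 electrons, so size is governed by nuclear charge alone: the more protons, the stronger the pull on the same electron cloud, and the smaller the ion.
Nuclear charges: Sr²⁺ (Z=38), Rb⁺ (Z=37), Br⁻ (Z=35).
Smallest to largest: Sr²⁺ < Rb⁺ < Br⁻.

Sr²⁺, Rb⁺, Br⁻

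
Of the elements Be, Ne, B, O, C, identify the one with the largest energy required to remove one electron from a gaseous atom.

Ne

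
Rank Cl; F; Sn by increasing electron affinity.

F is in period 2, group 17; Cl is in period 3, group 17; Sn is in period 5, group 14.
Adding an electron releases more energy for atoms nearer the top right (short of the noble gases).
Neither a single period nor a single group — weigh both effects.
F > Sn: relative to Sn, both the across-period and down-group shifts push F's electron affinity up.
Cl > F: this pair runs against the simple trend — see the exception note.
Note the exception: Cl has a higher electron affinity than F, contrary to the simple trend — F's small 2p subshell makes the incoming electron feel strong e⁻–e⁻ repulsion, so Cl actually releases more energy on gaining an electron.
Tabulated electron affinity (kJ/mol): F 328, Cl 349, Sn 107.
So from lowest to highest: Sn < F < Cl.

Sn < F < Cl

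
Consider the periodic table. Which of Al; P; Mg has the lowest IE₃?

The third ionization energy removes an electron from the +2 ion. For each element: Al²⁺ still has 1 valence electron; P²⁺ still has 3 valence electrons; Mg²⁺ is the bare [Ne] core.
Breaking into a closed-shell core is much more expensive than removing a leftover valence electron — Mg has the largest IE_3 here.
Valence configurations: Al²⁺ [Ne]3s¹, P²⁺ [Ne]3s²3p¹.
Tabulated IE_3 (kJ/mol): Al 2745, P 2914, Mg 7733.
So the third ionization energies run Al < P < Mg.

Al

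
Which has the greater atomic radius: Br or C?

Radius decreases left→right (rising Z_eff, same n) and increases top→bottom (higher n).
These span different periods and groups, so the two trends combine.
Br > C: period and group pull opposite ways; the down-group shift dominates (114 vs 75 pm).
Approximate values (pm): C 75, Br 114.
So Br has the greater atomic radius (Br > C).

Br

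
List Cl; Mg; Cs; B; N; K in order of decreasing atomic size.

Cs > K > Mg > Cl > B > N

B is in period 2, group 13; N is in period 2, group 15; Mg is in period 3, group 2; Cl is in period 3, group 17; K is in period 4, group 1; Cs is in period 6, group 1.
Radius decreases left→right (rising Z_eff, same n) and increases top→bottom (higher n).
Here both period and group differ, so the two effects have to be weighed against each other.
B > N: B lies to the left of N in period 2, so the across-period effect alone puts B larger.
Cl > B: the two effects oppose for this pair; the down-group effect wins (99 vs 85 pm).
Mg > Cl: Mg lies to the left of Cl in period 3, so the across-period effect alone puts Mg larger.
K > Mg: both effects reinforce here, so K is clearly the larger of the two.
Cs > K: they share group 1; the group trend gives Cs the larger value.
Tabulated atomic radius (pm): B 85, N 71, Mg 139, Cl 99, K 196, Cs 232.
So from largest to smallest: Cs > K > Mg > Cl > B > N.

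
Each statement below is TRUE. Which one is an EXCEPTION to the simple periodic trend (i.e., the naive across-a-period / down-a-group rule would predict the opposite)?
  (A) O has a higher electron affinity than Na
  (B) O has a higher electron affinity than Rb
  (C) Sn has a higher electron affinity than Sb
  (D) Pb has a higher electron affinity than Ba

(C)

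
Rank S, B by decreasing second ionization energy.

B, S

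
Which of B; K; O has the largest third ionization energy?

O

Consider each +2 ion: B²⁺ still has 1 valence electron; K²⁺ is already 1 electron into the core; O²⁺ still has 4 valence electrons.
Usually core removal costs more than valence removal, but here the competition is close: a tightly held n=2 valence electron can cost more to remove than an n=3 core electron, so the actual values have to decide it.
Valence configurations: B²⁺ [He]2s¹, O²⁺ [He]2s²2p².
Tabulated IE_3 (kJ/mol): B 3660, K 4420, O 5300.
So the third ionization energies run B < K < O.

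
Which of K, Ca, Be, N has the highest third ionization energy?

Be

After 2 electrons have been removed, what remains? K²⁺ is already 1 electron into the core; Ca²⁺ is the bare [Ar] core; Be²⁺ is the bare [He] core; N²⁺ still has 3 valence electrons.
Usually core removal costs more than valence removal, but here the competition is close: a tightly held n=2 valence electron can cost more to remove than an n=3 core electron, so the actual values have to decide it.
The numbers (kJ/mol): K 4420, Ca 4912, Be 14849, N 4578.
Overall IE_3 order: K < N < Ca < Be.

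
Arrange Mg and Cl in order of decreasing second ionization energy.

Cl, Mg

The second ionization energy removes an electron from the +1 ion. For each element: Mg⁺ still has 1 valence electron; Cl⁺ still has 6 valence electrons.
All are still removing valence electrons, so compare the +1 ions as you would atoms: IE_2 generally rises across a period (higher Z_eff) and falls down a group (larger shell), subject to the usual subshell exceptions.
Valence configurations: Mg⁺ [Ne]3s¹, Cl⁺ [Ne]3s²3p⁴.
The numbers (kJ/mol): Mg 1451, Cl 2298.
Overall IE_2 order: Mg < Cl.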